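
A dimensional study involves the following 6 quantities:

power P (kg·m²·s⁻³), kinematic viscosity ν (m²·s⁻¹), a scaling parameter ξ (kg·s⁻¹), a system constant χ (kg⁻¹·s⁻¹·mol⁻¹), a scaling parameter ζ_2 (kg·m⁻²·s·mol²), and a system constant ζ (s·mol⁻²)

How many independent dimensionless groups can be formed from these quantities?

2

There are 6 variables and 4 base dimensions (M, L, T, N).
The dimension matrix has rank 4.
Independent dimensionless groups: 6 − 4 = 2.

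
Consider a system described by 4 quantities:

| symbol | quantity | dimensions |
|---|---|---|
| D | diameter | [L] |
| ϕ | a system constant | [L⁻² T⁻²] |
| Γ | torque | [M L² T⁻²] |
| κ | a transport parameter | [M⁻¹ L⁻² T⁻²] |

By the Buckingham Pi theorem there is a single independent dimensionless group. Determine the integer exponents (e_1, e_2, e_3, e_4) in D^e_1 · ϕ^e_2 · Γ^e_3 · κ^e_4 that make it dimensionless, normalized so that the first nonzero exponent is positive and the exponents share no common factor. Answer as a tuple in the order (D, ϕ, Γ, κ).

(4, 2, -1, -1)

M: e_1·(0) + e_2·(0) + e_3·(1) + e_4·(-1) = 0
L: e_1·(1) + e_2·(-2) + e_3·(2) + e_4·(-2) = 0
T: e_1·(0) + e_2·(-2) + e_3·(-2) + e_4·(-2) = 0
Solving this homogeneous linear system for the smallest-integer solution (first nonzero entry positive) gives (4, 2, -1, -1).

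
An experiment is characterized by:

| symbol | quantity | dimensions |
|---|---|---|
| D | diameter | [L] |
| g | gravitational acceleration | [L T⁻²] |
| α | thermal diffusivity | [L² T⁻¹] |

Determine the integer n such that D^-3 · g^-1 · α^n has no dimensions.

Balance the L exponent: (2)·n from α, plus −3·(1) − (1) = -4 from the rest, must sum to zero.
2n − 4 = 0, so n = 2.

2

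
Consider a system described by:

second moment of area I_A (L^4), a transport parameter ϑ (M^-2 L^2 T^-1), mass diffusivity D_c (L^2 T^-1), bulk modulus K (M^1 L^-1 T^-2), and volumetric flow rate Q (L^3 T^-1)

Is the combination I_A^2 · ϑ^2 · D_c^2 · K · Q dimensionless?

Sum the exponent of each base dimension across the product:
  M: 2·[I_A]_M + 2·[ϑ]_M + 2·[D_c]_M + [K]_M + [Q]_M = 2·(0) + 2·(-2) + 2·(0) + (1) + (0) = -3
  L: 2·[I_A]_L + 2·[ϑ]_L + 2·[D_c]_L + [K]_L + [Q]_L = 2·(4) + 2·(2) + 2·(2) + (-1) + (3) = 18
  T: 2·[I_A]_T + 2·[ϑ]_T + 2·[D_c]_T + [K]_T + [Q]_T = 2·(0) + 2·(-1) + 2·(-1) + (-2) + (-1) = -7
Net dimensions [M⁻³ L¹⁸ T⁻⁷] ≠ [1] — not dimensionless.

no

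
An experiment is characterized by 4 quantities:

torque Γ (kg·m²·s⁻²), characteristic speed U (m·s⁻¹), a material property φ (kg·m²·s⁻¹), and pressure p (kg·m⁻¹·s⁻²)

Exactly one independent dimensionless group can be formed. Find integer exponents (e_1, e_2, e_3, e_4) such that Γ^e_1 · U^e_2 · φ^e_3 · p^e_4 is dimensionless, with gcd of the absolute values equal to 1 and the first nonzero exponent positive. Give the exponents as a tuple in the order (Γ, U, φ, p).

(4, -3, -3, -1)

M: e_1·(1) + e_2·(0) + e_3·(1) + e_4·(1) = 0
L: e_1·(2) + e_2·(1) + e_3·(2) + e_4·(-1) = 0
T: e_1·(-2) + e_2·(-1) + e_3·(-1) + e_4·(-2) = 0
Solving this homogeneous linear system for the smallest-integer solution (first nonzero entry positive) gives (4, -3, -3, -1).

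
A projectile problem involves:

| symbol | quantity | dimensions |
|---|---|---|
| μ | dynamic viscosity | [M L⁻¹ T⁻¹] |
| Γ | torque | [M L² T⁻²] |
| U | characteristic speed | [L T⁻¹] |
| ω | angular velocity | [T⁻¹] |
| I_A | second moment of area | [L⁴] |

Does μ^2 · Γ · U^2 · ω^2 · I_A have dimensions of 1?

no

Sum the exponent of each base dimension across the product:
  M: 2·[μ]_M + [Γ]_M + 2·[U]_M + 2·[ω]_M + [I_A]_M = 2·(1) + (1) + 2·(0) + 2·(0) + (0) = 3
  L: 2·[μ]_L + [Γ]_L + 2·[U]_L + 2·[ω]_L + [I_A]_L = 2·(-1) + (2) + 2·(1) + 2·(0) + (4) = 6
  T: 2·[μ]_T + [Γ]_T + 2·[U]_T + 2·[ω]_T + [I_A]_T = 2·(-1) + (-2) + 2·(-1) + 2·(-1) + (0) = -8
Net dimensions [M³ L⁶ T⁻⁸] ≠ [1] — not dimensionless.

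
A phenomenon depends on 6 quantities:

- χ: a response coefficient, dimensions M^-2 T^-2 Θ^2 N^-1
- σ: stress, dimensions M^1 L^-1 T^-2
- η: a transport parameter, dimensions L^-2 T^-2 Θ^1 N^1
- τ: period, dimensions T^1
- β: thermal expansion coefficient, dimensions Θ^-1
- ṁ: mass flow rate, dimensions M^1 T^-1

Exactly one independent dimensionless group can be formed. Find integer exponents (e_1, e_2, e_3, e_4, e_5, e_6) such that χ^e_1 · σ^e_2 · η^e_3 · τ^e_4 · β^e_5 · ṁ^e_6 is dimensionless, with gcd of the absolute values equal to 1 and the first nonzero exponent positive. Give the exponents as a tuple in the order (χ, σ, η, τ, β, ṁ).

M: e_1·(-2) + e_2·(1) + e_3·(0) + e_4·(0) + e_5·(0) + e_6·(1) = 0
L: e_1·(0) + e_2·(-1) + e_3·(-2) + e_4·(0) + e_5·(0) + e_6·(0) = 0
T: e_1·(-2) + e_2·(-2) + e_3·(-2) + e_4·(1) + e_5·(0) + e_6·(-1) = 0
Θ: e_1·(2) + e_2·(0) + e_3·(1) + e_4·(0) + e_5·(-1) + e_6·(0) = 0
N: e_1·(-1) + e_2·(0) + e_3·(1) + e_4·(0) + e_5·(0) + e_6·(0) = 0
Solving this homogeneous linear system for the smallest-integer solution (first nonzero entry positive) gives (1, -2, 1, 4, 3, 4).

(1, -2, 1, 4, 3, 4)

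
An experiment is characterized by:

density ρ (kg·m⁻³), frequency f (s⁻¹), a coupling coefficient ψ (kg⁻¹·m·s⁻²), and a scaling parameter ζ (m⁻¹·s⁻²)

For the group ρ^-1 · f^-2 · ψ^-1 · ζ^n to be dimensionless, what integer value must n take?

2

Balance the L exponent: (-1)·n from ζ, plus −(-3) − 2·(0) − (1) = 2 from the rest, must sum to zero.
−n + 2 = 0, so n = 2.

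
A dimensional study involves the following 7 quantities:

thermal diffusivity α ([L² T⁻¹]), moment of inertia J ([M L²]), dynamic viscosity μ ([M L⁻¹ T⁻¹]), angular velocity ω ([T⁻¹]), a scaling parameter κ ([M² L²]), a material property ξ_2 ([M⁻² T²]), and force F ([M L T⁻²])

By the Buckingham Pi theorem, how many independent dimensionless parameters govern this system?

4

There are 7 variables and 3 base dimensions (M, L, T).
The dimension matrix has rank 3.
Independent dimensionless groups: 7 − 3 = 4.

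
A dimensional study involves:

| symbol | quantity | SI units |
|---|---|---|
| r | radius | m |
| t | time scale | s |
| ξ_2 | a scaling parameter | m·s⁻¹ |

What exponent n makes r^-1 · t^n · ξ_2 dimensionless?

1

Balance the T exponent: (1)·n from t, plus −(0) + (-1) = -1 from the rest, must sum to zero.
n − 1 = 0, so n = 1.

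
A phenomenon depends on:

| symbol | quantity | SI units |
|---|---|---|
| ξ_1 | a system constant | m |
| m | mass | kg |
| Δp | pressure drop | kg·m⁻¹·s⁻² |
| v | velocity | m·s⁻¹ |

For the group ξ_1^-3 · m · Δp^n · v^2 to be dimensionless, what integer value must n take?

Balance the M exponent: (1)·n from Δp, plus −3·(0) + (1) + 2·(0) = 1 from the rest, must sum to zero.
n + 1 = 0, so n = -1.

-1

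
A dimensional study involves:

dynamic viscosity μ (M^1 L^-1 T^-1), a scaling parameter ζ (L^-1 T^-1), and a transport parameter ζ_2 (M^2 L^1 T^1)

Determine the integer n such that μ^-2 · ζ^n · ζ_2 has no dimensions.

Balance the L exponent: (-1)·n from ζ, plus −2·(-1) + (1) = 3 from the rest, must sum to zero.
−n + 3 = 0, so n = 3.

3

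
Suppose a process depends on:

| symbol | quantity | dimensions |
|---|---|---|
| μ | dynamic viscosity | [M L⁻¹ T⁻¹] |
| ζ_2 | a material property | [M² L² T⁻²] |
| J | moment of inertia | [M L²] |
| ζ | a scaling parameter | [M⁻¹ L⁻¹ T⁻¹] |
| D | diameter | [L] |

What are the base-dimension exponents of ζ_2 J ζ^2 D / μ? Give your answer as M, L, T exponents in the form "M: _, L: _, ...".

Collect each base-dimension exponent across the product:
  M: −(1) + (2) + (1) + 2·(-1) + (0) = 0
  L: −(-1) + (2) + (2) + 2·(-1) + (1) = 4
  T: −(-1) + (-2) + (0) + 2·(-1) + (0) = -3
So the dimensions are [L⁴ T⁻³].

M: 0, L: 4, T: -3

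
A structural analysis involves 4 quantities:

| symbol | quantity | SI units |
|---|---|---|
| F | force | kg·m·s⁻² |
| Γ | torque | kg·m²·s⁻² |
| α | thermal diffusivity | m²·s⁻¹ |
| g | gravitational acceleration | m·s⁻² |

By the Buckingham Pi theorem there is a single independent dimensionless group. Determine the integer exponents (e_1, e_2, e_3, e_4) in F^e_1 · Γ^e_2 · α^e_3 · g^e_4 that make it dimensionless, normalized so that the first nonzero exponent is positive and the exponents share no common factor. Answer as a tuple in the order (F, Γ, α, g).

M: e_1·(1) + e_2·(1) + e_3·(0) + e_4·(0) = 0
L: e_1·(1) + e_2·(2) + e_3·(2) + e_4·(1) = 0
T: e_1·(-2) + e_2·(-2) + e_3·(-1) + e_4·(-2) = 0
Solving this homogeneous linear system for the smallest-integer solution (first nonzero entry positive) gives (3, -3, 2, -1).

(3, -3, 2, -1)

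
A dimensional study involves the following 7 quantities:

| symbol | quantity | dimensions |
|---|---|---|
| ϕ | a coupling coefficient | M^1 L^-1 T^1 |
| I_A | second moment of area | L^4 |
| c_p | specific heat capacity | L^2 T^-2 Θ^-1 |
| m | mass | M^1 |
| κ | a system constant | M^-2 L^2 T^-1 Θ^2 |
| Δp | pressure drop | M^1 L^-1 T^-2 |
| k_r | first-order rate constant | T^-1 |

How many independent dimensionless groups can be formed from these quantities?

3

There are 7 variables and 4 base dimensions (M, L, T, Θ).
The dimension matrix has rank 4.
Independent dimensionless groups: 7 − 4 = 3.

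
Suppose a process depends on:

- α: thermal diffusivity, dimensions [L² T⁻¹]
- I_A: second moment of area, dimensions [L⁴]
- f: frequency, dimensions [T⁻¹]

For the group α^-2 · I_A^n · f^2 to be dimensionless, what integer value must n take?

Balance the L exponent: (4)·n from I_A, plus −2·(2) + 2·(0) = -4 from the rest, must sum to zero.
4n − 4 = 0, so n = 1.

1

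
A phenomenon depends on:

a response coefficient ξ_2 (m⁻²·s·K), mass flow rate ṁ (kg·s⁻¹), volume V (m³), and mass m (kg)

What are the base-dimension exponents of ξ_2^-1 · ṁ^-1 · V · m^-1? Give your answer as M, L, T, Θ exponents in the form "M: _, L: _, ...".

M: -2, L: 5, T: 0, Θ: -1

Collect each base-dimension exponent across the product:
  M: −(0) − (1) + (0) − (1) = -2
  L: −(-2) − (0) + (3) − (0) = 5
  T: −(1) − (-1) + (0) − (0) = 0
  Θ: −(1) − (0) + (0) − (0) = -1
So the dimensions are [M⁻² L⁵ Θ⁻¹].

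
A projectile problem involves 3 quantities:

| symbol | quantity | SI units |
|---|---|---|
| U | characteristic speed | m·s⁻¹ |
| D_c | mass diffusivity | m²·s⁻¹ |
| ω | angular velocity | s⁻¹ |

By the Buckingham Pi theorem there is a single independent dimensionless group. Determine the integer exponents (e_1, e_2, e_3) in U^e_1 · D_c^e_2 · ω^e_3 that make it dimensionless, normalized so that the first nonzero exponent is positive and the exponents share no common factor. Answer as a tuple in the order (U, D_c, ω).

(2, -1, -1)

L: e_1·(1) + e_2·(2) + e_3·(0) = 0
T: e_1·(-1) + e_2·(-1) + e_3·(-1) = 0
Solving this homogeneous linear system for the smallest-integer solution (first nonzero entry positive) gives (2, -1, -1).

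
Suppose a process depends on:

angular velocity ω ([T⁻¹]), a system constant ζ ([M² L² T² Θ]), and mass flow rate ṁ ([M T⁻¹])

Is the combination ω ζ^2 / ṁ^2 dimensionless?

no

Sum the exponent of each base dimension across the product:
  M: [ω]_M + 2·[ζ]_M − 2·[ṁ]_M = (0) + 2·(2) − 2·(1) = 2
  L: [ω]_L + 2·[ζ]_L − 2·[ṁ]_L = (0) + 2·(2) − 2·(0) = 4
  T: [ω]_T + 2·[ζ]_T − 2·[ṁ]_T = (-1) + 2·(2) − 2·(-1) = 5
  Θ: [ω]_Θ + 2·[ζ]_Θ − 2·[ṁ]_Θ = (0) + 2·(1) − 2·(0) = 2
Net dimensions [M² L⁴ T⁵ Θ²] ≠ [1] — not dimensionless.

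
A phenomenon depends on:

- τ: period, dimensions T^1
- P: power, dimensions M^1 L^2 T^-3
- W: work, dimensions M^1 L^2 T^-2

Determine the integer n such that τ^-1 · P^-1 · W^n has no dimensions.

Balance the M exponent: (1)·n from W, plus −(0) − (1) = -1 from the rest, must sum to zero.
n − 1 = 0, so n = 1.

1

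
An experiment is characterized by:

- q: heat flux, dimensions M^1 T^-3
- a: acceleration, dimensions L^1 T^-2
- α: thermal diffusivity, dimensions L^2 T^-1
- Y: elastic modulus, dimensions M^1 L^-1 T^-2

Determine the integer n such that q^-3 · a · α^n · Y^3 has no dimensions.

Balance the L exponent: (2)·n from α, plus −3·(0) + (1) + 3·(-1) = -2 from the rest, must sum to zero.
2n − 2 = 0, so n = 1.

1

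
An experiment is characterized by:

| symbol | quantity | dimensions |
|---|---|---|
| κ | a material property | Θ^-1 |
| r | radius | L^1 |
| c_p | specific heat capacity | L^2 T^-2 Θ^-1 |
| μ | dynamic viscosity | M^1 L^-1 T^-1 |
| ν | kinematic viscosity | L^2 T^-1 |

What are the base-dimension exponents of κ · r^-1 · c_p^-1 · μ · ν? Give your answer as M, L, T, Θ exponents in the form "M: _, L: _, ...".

M: 1, L: -2, T: 0, Θ: 0

Collect each base-dimension exponent across the product:
  M: (0) − (0) − (0) + (1) + (0) = 1
  L: (0) − (1) − (2) + (-1) + (2) = -2
  T: (0) − (0) − (-2) + (-1) + (-1) = 0
  Θ: (-1) − (0) − (-1) + (0) + (0) = 0
So the dimensions are [M L⁻²].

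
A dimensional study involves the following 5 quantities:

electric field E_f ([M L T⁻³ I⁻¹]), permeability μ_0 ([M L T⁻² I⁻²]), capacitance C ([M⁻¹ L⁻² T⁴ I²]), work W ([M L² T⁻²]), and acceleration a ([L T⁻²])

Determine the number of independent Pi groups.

There are 5 variables and 4 base dimensions (M, L, T, I).
The dimension matrix has rank 4.
Independent dimensionless groups: 5 − 4 = 1.

1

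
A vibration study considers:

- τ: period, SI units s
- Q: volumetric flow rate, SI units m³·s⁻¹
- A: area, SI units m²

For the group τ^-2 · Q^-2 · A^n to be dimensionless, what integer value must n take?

Balance the L exponent: (2)·n from A, plus −2·(0) − 2·(3) = -6 from the rest, must sum to zero.
2n − 6 = 0, so n = 3.

3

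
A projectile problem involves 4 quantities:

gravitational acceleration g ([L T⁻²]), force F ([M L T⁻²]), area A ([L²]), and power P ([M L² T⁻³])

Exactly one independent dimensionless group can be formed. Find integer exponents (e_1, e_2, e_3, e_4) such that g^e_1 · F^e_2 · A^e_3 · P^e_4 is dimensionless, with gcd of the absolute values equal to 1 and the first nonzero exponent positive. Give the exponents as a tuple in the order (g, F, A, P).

M: e_1·(0) + e_2·(1) + e_3·(0) + e_4·(1) = 0
L: e_1·(1) + e_2·(1) + e_3·(2) + e_4·(2) = 0
T: e_1·(-2) + e_2·(-2) + e_3·(0) + e_4·(-3) = 0
Solving this homogeneous linear system for the smallest-integer solution (first nonzero entry positive) gives (2, 4, 1, -4).

(2, 4, 1, -4)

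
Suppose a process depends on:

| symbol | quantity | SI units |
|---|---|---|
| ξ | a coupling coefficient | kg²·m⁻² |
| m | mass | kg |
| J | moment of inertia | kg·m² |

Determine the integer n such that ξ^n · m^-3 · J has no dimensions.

1

Balance the M exponent: (2)·n from ξ, plus −3·(1) + (1) = -2 from the rest, must sum to zero.
2n − 2 = 0, so n = 1.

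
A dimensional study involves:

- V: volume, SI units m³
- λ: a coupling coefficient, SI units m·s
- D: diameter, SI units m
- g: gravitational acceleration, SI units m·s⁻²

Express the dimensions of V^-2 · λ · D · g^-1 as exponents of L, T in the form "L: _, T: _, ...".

Collect each base-dimension exponent across the product:
  L: −2·(3) + (1) + (1) − (1) = -5
  T: −2·(0) + (1) + (0) − (-2) = 3
So the dimensions are [L⁻⁵ T³].

L: -5, T: 3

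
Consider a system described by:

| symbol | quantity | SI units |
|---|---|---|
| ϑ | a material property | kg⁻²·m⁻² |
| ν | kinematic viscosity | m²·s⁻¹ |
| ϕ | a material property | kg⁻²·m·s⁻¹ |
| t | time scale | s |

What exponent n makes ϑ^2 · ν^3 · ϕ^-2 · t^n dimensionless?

1

Balance the T exponent: (1)·n from t, plus 2·(0) + 3·(-1) − 2·(-1) = -1 from the rest, must sum to zero.
n − 1 = 0, so n = 1.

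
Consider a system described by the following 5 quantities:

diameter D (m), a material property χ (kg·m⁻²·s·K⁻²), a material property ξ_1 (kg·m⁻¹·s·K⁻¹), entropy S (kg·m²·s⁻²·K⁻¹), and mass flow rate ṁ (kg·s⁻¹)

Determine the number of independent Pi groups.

1

There are 5 variables and 4 base dimensions (M, L, T, Θ).
The dimension matrix has rank 4.
Independent dimensionless groups: 5 − 4 = 1.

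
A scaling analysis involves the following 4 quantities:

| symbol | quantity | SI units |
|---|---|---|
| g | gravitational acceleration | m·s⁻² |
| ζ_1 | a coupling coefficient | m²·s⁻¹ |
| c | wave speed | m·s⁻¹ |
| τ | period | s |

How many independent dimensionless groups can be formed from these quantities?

2

There are 4 variables and 2 base dimensions (L, T).
The dimension matrix has rank 2.
Independent dimensionless groups: 4 − 2 = 2.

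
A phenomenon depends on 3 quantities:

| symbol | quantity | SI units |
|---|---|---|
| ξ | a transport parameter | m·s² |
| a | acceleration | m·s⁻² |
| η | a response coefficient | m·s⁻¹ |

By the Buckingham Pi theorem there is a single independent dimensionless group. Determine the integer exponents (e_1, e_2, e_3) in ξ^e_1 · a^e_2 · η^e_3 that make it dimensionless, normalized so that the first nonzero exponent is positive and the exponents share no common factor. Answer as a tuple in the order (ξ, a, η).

(1, 3, -4)

L: e_1·(1) + e_2·(1) + e_3·(1) = 0
T: e_1·(2) + e_2·(-2) + e_3·(-1) = 0
Solving this homogeneous linear system for the smallest-integer solution (first nonzero entry positive) gives (1, 3, -4).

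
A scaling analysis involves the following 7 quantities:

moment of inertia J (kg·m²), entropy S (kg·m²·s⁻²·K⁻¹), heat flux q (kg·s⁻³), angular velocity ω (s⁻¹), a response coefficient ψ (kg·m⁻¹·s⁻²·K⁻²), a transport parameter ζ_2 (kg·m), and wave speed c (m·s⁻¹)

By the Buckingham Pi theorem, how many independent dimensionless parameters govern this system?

There are 7 variables and 4 base dimensions (M, L, T, Θ).
The dimension matrix has rank 4.
Independent dimensionless groups: 7 − 4 = 3.

3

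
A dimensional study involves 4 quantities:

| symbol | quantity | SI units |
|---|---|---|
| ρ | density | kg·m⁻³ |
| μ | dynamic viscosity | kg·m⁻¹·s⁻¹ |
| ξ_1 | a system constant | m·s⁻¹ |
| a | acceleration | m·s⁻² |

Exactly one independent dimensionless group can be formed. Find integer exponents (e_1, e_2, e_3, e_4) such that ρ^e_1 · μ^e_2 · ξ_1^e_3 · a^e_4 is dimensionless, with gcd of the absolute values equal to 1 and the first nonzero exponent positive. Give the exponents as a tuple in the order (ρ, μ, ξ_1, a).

(1, -1, 3, -1)

M: e_1·(1) + e_2·(1) + e_3·(0) + e_4·(0) = 0
L: e_1·(-3) + e_2·(-1) + e_3·(1) + e_4·(1) = 0
T: e_1·(0) + e_2·(-1) + e_3·(-1) + e_4·(-2) = 0
Solving this homogeneous linear system for the smallest-integer solution (first nonzero entry positive) gives (1, -1, 3, -1).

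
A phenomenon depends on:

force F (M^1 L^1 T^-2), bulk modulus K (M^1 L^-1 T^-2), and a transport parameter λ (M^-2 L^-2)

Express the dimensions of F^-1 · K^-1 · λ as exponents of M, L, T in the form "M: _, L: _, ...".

M: -4, L: -2, T: 4

Collect each base-dimension exponent across the product:
  M: −(1) − (1) + (-2) = -4
  L: −(1) − (-1) + (-2) = -2
  T: −(-2) − (-2) + (0) = 4
So the dimensions are [M⁻⁴ L⁻² T⁴].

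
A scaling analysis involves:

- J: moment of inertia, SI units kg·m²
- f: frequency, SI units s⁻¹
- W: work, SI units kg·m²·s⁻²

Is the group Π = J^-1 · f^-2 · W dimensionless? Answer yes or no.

Sum the exponent of each base dimension across the product:
  M: −[J]_M − 2·[f]_M + [W]_M = −(1) − 2·(0) + (1) = 0
  L: −[J]_L − 2·[f]_L + [W]_L = −(2) − 2·(0) + (2) = 0
  T: −[J]_T − 2·[f]_T + [W]_T = −(0) − 2·(-1) + (-2) = 0
All base exponents vanish — dimensionless.

yes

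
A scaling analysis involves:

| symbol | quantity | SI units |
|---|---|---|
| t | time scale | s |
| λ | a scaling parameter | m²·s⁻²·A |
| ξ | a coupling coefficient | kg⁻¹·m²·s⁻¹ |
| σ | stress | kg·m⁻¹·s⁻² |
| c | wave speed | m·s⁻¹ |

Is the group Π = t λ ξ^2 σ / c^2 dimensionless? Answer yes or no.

Sum the exponent of each base dimension across the product:
  M: [t]_M + [λ]_M + 2·[ξ]_M + [σ]_M − 2·[c]_M = (0) + (0) + 2·(-1) + (1) − 2·(0) = -1
  L: [t]_L + [λ]_L + 2·[ξ]_L + [σ]_L − 2·[c]_L = (0) + (2) + 2·(2) + (-1) − 2·(1) = 3
  T: [t]_T + [λ]_T + 2·[ξ]_T + [σ]_T − 2·[c]_T = (1) + (-2) + 2·(-1) + (-2) − 2·(-1) = -3
  I: [t]_I + [λ]_I + 2·[ξ]_I + [σ]_I − 2·[c]_I = (0) + (1) + 2·(0) + (0) − 2·(0) = 1
Net dimensions [M⁻¹ L³ T⁻³ I] ≠ [1] — not dimensionless.

no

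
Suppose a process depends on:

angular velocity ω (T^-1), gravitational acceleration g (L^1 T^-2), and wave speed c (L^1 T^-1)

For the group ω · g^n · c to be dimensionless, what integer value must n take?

-1

Balance the L exponent: (1)·n from g, plus (0) + (1) = 1 from the rest, must sum to zero.
n + 1 = 0, so n = -1.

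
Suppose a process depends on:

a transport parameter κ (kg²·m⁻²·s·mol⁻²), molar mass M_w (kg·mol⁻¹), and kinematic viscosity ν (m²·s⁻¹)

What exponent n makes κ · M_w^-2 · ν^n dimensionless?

1

Balance the L exponent: (2)·n from ν, plus (-2) − 2·(0) = -2 from the rest, must sum to zero.
2n − 2 = 0, so n = 1.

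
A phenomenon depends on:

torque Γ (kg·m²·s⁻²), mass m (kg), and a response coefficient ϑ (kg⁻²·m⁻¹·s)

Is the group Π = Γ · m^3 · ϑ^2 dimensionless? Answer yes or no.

yes

Sum the exponent of each base dimension across the product:
  M: [Γ]_M + 3·[m]_M + 2·[ϑ]_M = (1) + 3·(1) + 2·(-2) = 0
  L: [Γ]_L + 3·[m]_L + 2·[ϑ]_L = (2) + 3·(0) + 2·(-1) = 0
  T: [Γ]_T + 3·[m]_T + 2·[ϑ]_T = (-2) + 3·(0) + 2·(1) = 0
All base exponents vanish — dimensionless.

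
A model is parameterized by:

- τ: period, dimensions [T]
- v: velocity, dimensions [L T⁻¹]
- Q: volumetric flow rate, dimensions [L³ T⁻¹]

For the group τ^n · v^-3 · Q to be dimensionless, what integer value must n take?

Balance the T exponent: (1)·n from τ, plus −3·(-1) + (-1) = 2 from the rest, must sum to zero.
n + 2 = 0, so n = -2.

-2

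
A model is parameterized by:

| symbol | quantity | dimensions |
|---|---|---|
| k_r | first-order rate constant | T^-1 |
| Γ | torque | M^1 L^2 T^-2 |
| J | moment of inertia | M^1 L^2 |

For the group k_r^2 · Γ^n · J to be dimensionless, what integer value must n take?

Balance the M exponent: (1)·n from Γ, plus 2·(0) + (1) = 1 from the rest, must sum to zero.
n + 1 = 0, so n = -1.

-1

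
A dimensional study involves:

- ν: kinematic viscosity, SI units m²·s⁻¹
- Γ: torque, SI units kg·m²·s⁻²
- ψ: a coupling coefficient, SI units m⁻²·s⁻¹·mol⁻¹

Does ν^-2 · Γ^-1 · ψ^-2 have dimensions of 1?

Sum the exponent of each base dimension across the product:
  M: −2·[ν]_M − [Γ]_M − 2·[ψ]_M = −2·(0) − (1) − 2·(0) = -1
  L: −2·[ν]_L − [Γ]_L − 2·[ψ]_L = −2·(2) − (2) − 2·(-2) = -2
  T: −2·[ν]_T − [Γ]_T − 2·[ψ]_T = −2·(-1) − (-2) − 2·(-1) = 6
  N: −2·[ν]_N − [Γ]_N − 2·[ψ]_N = −2·(0) − (0) − 2·(-1) = 2
Net dimensions [M⁻¹ L⁻² T⁶ N²] ≠ [1] — not dimensionless.

no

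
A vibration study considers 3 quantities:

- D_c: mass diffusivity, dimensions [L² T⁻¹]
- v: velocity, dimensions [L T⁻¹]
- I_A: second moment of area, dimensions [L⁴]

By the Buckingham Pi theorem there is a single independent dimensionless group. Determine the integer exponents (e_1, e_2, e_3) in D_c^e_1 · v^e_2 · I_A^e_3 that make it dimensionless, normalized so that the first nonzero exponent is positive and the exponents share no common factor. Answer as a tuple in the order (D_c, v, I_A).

(4, -4, -1)

L: e_1·(2) + e_2·(1) + e_3·(4) = 0
T: e_1·(-1) + e_2·(-1) + e_3·(0) = 0
Solving this homogeneous linear system for the smallest-integer solution (first nonzero entry positive) gives (4, -4, -1).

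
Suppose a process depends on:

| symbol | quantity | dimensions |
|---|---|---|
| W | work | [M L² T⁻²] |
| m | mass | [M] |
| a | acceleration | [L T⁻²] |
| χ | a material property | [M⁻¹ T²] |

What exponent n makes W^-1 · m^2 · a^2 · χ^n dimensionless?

Balance the M exponent: (-1)·n from χ, plus −(1) + 2·(1) + 2·(0) = 1 from the rest, must sum to zero.
−n + 1 = 0, so n = 1.

1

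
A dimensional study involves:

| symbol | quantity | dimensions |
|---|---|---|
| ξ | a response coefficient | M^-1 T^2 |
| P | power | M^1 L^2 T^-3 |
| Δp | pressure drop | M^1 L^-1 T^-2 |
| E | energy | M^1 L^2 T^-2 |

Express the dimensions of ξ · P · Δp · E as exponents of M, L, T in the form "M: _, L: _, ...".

Collect each base-dimension exponent across the product:
  M: (-1) + (1) + (1) + (1) = 2
  L: (0) + (2) + (-1) + (2) = 3
  T: (2) + (-3) + (-2) + (-2) = -5
So the dimensions are [M² L³ T⁻⁵].

M: 2, L: 3, T: -5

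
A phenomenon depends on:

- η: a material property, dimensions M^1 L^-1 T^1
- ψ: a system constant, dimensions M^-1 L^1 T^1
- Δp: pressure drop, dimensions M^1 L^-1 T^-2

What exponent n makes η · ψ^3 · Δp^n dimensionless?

Balance the M exponent: (1)·n from Δp, plus (1) + 3·(-1) = -2 from the rest, must sum to zero.
n − 2 = 0, so n = 2.

2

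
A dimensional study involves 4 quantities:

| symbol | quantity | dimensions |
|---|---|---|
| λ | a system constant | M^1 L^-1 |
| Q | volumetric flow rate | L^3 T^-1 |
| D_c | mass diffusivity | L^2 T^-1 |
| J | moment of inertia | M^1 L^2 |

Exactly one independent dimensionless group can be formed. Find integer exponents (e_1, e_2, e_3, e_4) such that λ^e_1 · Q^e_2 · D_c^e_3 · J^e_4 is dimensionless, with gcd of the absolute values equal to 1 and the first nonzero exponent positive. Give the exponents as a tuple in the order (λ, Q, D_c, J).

(1, 3, -3, -1)

M: e_1·(1) + e_2·(0) + e_3·(0) + e_4·(1) = 0
L: e_1·(-1) + e_2·(3) + e_3·(2) + e_4·(2) = 0
T: e_1·(0) + e_2·(-1) + e_3·(-1) + e_4·(0) = 0
Solving this homogeneous linear system for the smallest-integer solution (first nonzero entry positive) gives (1, 3, -3, -1).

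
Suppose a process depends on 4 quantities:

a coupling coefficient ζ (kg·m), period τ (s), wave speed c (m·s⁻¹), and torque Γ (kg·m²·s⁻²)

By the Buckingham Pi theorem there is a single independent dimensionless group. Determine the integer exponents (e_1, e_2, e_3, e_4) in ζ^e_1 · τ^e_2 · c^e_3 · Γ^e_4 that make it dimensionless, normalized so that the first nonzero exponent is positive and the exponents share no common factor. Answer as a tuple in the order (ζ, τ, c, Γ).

(1, -1, 1, -1)

M: e_1·(1) + e_2·(0) + e_3·(0) + e_4·(1) = 0
L: e_1·(1) + e_2·(0) + e_3·(1) + e_4·(2) = 0
T: e_1·(0) + e_2·(1) + e_3·(-1) + e_4·(-2) = 0
Solving this homogeneous linear system for the smallest-integer solution (first nonzero entry positive) gives (1, -1, 1, -1).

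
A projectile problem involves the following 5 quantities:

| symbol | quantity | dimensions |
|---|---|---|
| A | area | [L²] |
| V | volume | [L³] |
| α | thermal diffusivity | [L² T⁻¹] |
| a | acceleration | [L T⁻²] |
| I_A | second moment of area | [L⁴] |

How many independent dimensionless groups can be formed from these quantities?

There are 5 variables and 2 base dimensions (L, T).
The dimension matrix has rank 2.
Independent dimensionless groups: 5 − 2 = 3.

3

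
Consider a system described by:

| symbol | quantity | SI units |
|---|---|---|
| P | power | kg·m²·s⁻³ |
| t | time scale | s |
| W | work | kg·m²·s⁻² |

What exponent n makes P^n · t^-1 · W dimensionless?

Balance the M exponent: (1)·n from P, plus −(0) + (1) = 1 from the rest, must sum to zero.
n + 1 = 0, so n = -1.

-1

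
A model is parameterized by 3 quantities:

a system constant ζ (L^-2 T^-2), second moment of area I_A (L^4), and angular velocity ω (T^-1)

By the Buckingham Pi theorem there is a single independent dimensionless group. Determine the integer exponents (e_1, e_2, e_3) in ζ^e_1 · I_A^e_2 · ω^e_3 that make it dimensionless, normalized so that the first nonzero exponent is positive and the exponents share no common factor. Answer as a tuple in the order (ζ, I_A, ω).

L: e_1·(-2) + e_2·(4) + e_3·(0) = 0
T: e_1·(-2) + e_2·(0) + e_3·(-1) = 0
Solving this homogeneous linear system for the smallest-integer solution (first nonzero entry positive) gives (2, 1, -4).

(2, 1, -4)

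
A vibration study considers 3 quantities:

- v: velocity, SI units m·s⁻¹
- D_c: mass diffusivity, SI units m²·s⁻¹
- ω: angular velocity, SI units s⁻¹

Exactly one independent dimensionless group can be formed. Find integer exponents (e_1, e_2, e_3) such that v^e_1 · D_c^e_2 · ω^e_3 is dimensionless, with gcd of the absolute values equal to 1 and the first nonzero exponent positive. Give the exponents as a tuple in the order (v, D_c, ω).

(2, -1, -1)

L: e_1·(1) + e_2·(2) + e_3·(0) = 0
T: e_1·(-1) + e_2·(-1) + e_3·(-1) = 0
Solving this homogeneous linear system for the smallest-integer solution (first nonzero entry positive) gives (2, -1, -1).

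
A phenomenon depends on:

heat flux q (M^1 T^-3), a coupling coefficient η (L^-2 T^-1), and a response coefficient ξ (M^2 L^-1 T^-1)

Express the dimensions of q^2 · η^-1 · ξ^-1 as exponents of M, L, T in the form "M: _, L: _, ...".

M: 0, L: 3, T: -4

Collect each base-dimension exponent across the product:
  M: 2·(1) − (0) − (2) = 0
  L: 2·(0) − (-2) − (-1) = 3
  T: 2·(-3) − (-1) − (-1) = -4
So the dimensions are [L³ T⁻⁴].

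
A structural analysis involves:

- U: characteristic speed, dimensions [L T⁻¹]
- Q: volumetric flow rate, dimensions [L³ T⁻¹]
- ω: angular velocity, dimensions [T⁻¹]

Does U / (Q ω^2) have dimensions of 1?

Sum the exponent of each base dimension across the product:
  L: [U]_L − [Q]_L − 2·[ω]_L = (1) − (3) − 2·(0) = -2
  T: [U]_T − [Q]_T − 2·[ω]_T = (-1) − (-1) − 2·(-1) = 2
Net dimensions [L⁻² T²] ≠ [1] — not dimensionless.

no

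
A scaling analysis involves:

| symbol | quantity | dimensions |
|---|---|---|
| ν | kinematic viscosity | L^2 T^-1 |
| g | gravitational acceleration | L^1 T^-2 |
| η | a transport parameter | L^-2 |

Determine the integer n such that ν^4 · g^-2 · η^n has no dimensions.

3

Balance the L exponent: (-2)·n from η, plus 4·(2) − 2·(1) = 6 from the rest, must sum to zero.
-2n + 6 = 0, so n = 3.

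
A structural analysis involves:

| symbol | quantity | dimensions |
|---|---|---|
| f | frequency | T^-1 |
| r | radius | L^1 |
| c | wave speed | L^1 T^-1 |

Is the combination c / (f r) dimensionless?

yes

Sum the exponent of each base dimension across the product:
  M: −[f]_M − [r]_M + [c]_M = −(0) − (0) + (0) = 0
  L: −[f]_L − [r]_L + [c]_L = −(0) − (1) + (1) = 0
  T: −[f]_T − [r]_T + [c]_T = −(-1) − (0) + (-1) = 0
All base exponents vanish — dimensionless.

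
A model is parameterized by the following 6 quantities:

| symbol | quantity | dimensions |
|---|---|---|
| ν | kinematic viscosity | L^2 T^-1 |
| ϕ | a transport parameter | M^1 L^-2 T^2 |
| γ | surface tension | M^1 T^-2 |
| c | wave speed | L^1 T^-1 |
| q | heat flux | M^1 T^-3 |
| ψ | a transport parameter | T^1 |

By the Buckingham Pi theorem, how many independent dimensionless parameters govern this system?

There are 6 variables and 3 base dimensions (M, L, T).
The dimension matrix has rank 3.
Independent dimensionless groups: 6 − 3 = 3.

3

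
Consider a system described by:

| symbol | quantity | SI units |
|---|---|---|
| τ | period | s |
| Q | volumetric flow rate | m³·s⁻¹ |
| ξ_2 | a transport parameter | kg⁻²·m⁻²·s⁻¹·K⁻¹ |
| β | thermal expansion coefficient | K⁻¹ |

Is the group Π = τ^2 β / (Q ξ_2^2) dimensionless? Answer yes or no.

Sum the exponent of each base dimension across the product:
  M: 2·[τ]_M − [Q]_M − 2·[ξ_2]_M + [β]_M = 2·(0) − (0) − 2·(-2) + (0) = 4
  L: 2·[τ]_L − [Q]_L − 2·[ξ_2]_L + [β]_L = 2·(0) − (3) − 2·(-2) + (0) = 1
  T: 2·[τ]_T − [Q]_T − 2·[ξ_2]_T + [β]_T = 2·(1) − (-1) − 2·(-1) + (0) = 5
  Θ: 2·[τ]_Θ − [Q]_Θ − 2·[ξ_2]_Θ + [β]_Θ = 2·(0) − (0) − 2·(-1) + (-1) = 1
Net dimensions [M⁴ L T⁵ Θ] ≠ [1] — not dimensionless.

no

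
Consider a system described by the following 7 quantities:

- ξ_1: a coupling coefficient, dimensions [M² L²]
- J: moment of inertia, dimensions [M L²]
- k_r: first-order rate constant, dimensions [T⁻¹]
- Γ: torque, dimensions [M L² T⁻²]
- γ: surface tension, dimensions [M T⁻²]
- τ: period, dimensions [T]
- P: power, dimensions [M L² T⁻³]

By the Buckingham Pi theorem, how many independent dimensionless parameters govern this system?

4

There are 7 variables and 3 base dimensions (M, L, T).
The dimension matrix has rank 3.
Independent dimensionless groups: 7 − 3 = 4.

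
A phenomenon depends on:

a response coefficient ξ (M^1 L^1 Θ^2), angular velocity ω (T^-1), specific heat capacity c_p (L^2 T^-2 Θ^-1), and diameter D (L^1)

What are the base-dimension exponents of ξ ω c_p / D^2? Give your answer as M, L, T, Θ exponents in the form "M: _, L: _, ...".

Collect each base-dimension exponent across the product:
  M: (1) + (0) + (0) − 2·(0) = 1
  L: (1) + (0) + (2) − 2·(1) = 1
  T: (0) + (-1) + (-2) − 2·(0) = -3
  Θ: (2) + (0) + (-1) − 2·(0) = 1
So the dimensions are [M L T⁻³ Θ].

M: 1, L: 1, T: -3, Θ: 1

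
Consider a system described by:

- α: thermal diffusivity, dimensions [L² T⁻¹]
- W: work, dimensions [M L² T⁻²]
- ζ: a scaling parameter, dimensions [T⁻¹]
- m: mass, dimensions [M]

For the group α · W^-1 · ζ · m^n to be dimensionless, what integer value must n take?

Balance the M exponent: (1)·n from m, plus (0) − (1) + (0) = -1 from the rest, must sum to zero.
n − 1 = 0, so n = 1.

1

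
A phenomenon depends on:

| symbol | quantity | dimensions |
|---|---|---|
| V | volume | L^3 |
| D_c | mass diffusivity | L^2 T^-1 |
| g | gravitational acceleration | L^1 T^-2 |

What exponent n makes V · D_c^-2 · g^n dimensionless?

Balance the L exponent: (1)·n from g, plus (3) − 2·(2) = -1 from the rest, must sum to zero.
n − 1 = 0, so n = 1.

1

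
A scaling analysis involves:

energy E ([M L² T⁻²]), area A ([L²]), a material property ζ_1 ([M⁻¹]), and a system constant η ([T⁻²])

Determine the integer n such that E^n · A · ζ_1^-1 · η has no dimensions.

Balance the M exponent: (1)·n from E, plus (0) − (-1) + (0) = 1 from the rest, must sum to zero.
n + 1 = 0, so n = -1.

-1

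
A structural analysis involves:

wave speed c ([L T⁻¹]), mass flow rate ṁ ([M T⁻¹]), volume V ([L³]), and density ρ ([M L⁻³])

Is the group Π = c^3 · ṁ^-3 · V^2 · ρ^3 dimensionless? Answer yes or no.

yes

Sum the exponent of each base dimension across the product:
  M: 3·[c]_M − 3·[ṁ]_M + 2·[V]_M + 3·[ρ]_M = 3·(0) − 3·(1) + 2·(0) + 3·(1) = 0
  L: 3·[c]_L − 3·[ṁ]_L + 2·[V]_L + 3·[ρ]_L = 3·(1) − 3·(0) + 2·(3) + 3·(-3) = 0
  T: 3·[c]_T − 3·[ṁ]_T + 2·[V]_T + 3·[ρ]_T = 3·(-1) − 3·(-1) + 2·(0) + 3·(0) = 0
All base exponents vanish — dimensionless.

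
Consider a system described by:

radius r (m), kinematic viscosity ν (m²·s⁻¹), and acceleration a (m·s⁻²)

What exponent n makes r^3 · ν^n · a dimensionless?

-2

Balance the L exponent: (2)·n from ν, plus 3·(1) + (1) = 4 from the rest, must sum to zero.
2n + 4 = 0, so n = -2.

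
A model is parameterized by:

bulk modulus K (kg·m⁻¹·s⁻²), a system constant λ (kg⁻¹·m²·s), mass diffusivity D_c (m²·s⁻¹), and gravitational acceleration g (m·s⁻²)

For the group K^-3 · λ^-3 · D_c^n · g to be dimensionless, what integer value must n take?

1

Balance the L exponent: (2)·n from D_c, plus −3·(-1) − 3·(2) + (1) = -2 from the rest, must sum to zero.
2n − 2 = 0, so n = 1.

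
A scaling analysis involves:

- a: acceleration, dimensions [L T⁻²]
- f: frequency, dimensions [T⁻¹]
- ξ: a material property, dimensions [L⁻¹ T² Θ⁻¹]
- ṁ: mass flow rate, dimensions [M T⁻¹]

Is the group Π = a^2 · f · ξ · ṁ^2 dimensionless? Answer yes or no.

no

Sum the exponent of each base dimension across the product:
  M: 2·[a]_M + [f]_M + [ξ]_M + 2·[ṁ]_M = 2·(0) + (0) + (0) + 2·(1) = 2
  L: 2·[a]_L + [f]_L + [ξ]_L + 2·[ṁ]_L = 2·(1) + (0) + (-1) + 2·(0) = 1
  T: 2·[a]_T + [f]_T + [ξ]_T + 2·[ṁ]_T = 2·(-2) + (-1) + (2) + 2·(-1) = -5
  Θ: 2·[a]_Θ + [f]_Θ + [ξ]_Θ + 2·[ṁ]_Θ = 2·(0) + (0) + (-1) + 2·(0) = -1
Net dimensions [M² L T⁻⁵ Θ⁻¹] ≠ [1] — not dimensionless.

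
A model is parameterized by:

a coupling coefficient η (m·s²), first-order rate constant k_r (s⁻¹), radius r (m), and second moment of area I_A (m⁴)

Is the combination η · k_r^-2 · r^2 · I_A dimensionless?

no

Sum the exponent of each base dimension across the product:
  L: [η]_L − 2·[k_r]_L + 2·[r]_L + [I_A]_L = (1) − 2·(0) + 2·(1) + (4) = 7
  T: [η]_T − 2·[k_r]_T + 2·[r]_T + [I_A]_T = (2) − 2·(-1) + 2·(0) + (0) = 4
Net dimensions [L⁷ T⁴] ≠ [1] — not dimensionless.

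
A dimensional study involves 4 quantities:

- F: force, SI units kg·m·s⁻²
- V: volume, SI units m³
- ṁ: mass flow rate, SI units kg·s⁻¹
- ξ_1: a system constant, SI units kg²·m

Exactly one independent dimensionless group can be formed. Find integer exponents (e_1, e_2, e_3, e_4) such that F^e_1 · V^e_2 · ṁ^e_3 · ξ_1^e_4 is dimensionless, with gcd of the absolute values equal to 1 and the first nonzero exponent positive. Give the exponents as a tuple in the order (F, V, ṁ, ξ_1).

M: e_1·(1) + e_2·(0) + e_3·(1) + e_4·(2) = 0
L: e_1·(1) + e_2·(3) + e_3·(0) + e_4·(1) = 0
T: e_1·(-2) + e_2·(0) + e_3·(-1) + e_4·(0) = 0
Solving this homogeneous linear system for the smallest-integer solution (first nonzero entry positive) gives (2, -1, -4, 1).

(2, -1, -4, 1)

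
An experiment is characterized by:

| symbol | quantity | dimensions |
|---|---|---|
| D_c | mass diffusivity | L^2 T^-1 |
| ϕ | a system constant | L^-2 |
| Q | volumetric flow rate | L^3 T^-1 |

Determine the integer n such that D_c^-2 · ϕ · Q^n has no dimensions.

2

Balance the L exponent: (3)·n from Q, plus −2·(2) + (-2) = -6 from the rest, must sum to zero.
3n − 6 = 0, so n = 2.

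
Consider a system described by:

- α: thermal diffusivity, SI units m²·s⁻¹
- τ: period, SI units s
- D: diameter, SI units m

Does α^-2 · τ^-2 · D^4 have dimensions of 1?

Sum the exponent of each base dimension across the product:
  M: −2·[α]_M − 2·[τ]_M + 4·[D]_M = −2·(0) − 2·(0) + 4·(0) = 0
  L: −2·[α]_L − 2·[τ]_L + 4·[D]_L = −2·(2) − 2·(0) + 4·(1) = 0
  T: −2·[α]_T − 2·[τ]_T + 4·[D]_T = −2·(-1) − 2·(1) + 4·(0) = 0
  Θ: −2·[α]_Θ − 2·[τ]_Θ + 4·[D]_Θ = −2·(0) − 2·(0) + 4·(0) = 0
All base exponents vanish — dimensionless.

yes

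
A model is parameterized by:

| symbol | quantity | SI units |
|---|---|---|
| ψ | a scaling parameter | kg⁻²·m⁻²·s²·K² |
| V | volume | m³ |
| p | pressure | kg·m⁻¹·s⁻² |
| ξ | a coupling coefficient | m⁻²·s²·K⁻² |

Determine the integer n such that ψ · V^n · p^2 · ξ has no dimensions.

2

Balance the L exponent: (3)·n from V, plus (-2) + 2·(-1) + (-2) = -6 from the rest, must sum to zero.
3n − 6 = 0, so n = 2.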